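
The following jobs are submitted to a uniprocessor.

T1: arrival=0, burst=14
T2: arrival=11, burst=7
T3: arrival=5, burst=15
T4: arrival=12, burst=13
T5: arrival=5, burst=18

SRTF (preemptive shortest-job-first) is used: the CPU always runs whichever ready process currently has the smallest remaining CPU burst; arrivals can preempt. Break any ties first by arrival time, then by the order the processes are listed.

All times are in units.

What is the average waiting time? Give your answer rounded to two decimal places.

Timeline: | T1 0-14 | T2 14-21 | T4 21-34 | T3 34-49 | T5 49-67 |
Completion: T1=14  T2=21  T3=49  T4=34  T5=67
Waiting times: T1=0, T2=3, T3=29, T4=9, T5=44
Average waiting = (0+3+29+9+44) / 5 = 85/5 = 17.00

17.00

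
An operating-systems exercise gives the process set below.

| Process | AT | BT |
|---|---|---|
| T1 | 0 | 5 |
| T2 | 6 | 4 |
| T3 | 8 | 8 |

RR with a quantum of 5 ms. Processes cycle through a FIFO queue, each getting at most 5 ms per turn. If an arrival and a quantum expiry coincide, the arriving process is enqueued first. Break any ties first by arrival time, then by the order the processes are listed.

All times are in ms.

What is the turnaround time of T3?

Timeline: | T1 0-5 | idle 5-6 | T2 6-10 | T3 10-18 |
Completion: T1=5  T2=10  T3=18
Turnaround (C−A): T1=5  T2=4  T3=10
Turnaround(T3) = completion − arrival = 18 − 8 = 10

10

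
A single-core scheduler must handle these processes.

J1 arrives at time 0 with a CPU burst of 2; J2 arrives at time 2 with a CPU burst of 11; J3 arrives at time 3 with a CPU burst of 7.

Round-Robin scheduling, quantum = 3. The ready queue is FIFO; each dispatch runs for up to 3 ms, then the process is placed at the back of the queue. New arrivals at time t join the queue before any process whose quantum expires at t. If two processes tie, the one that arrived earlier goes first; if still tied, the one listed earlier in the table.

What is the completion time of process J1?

2

Timeline: | J1 0-2 | J2 2-5 | J3 5-8 | J2 8-11 | J3 11-14 | J2 14-17 | J3 17-18 | J2 18-20 |
Completion: J1=2  J2=20  J3=18
Turnaround (C−A): J1=2  J2=18  J3=15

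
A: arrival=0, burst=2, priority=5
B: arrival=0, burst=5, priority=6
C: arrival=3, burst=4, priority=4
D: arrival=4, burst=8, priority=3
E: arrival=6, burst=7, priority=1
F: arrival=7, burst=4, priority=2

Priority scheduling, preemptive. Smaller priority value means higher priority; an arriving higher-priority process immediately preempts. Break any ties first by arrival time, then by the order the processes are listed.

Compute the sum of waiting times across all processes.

Timeline: | A 0-2 | B 2-3 | C 3-4 | D 4-6 | E 6-13 | F 13-17 | D 17-23 | C 23-26 | B 26-30 |
Completion: A=2  B=30  C=26  D=23  E=13  F=17
Turnaround (C−A): A=2  B=30  C=23  D=19  E=7  F=10
Waiting = turnaround − burst: A=0, B=25, C=19, D=11, E=0, F=6
Total waiting = 0 + 25 + 19 + 11 + 0 + 6 = 61

61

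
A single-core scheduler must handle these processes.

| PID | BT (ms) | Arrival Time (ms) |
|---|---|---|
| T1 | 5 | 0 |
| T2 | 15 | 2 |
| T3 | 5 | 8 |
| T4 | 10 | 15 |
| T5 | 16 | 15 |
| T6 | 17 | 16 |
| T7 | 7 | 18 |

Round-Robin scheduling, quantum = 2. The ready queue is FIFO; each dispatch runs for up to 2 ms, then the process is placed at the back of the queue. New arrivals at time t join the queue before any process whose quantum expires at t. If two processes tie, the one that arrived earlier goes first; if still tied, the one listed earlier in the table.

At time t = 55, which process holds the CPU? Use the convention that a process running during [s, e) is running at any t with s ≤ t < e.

T7

Schedule: | T1 0-2 | T2 2-4 | T1 4-6 | T2 6-8 | T1 8-9 | T3 9-11 | T2 11-13 | T3 13-15 | T2 15-17 | T4 17-19 | T5 19-21 | T3 21-22 | T6 22-24 | T2 24-26 | T7 26-28 | T4 28-30 | T5 30-32 | T6 32-34 | T2 34-36 | T7 36-38 | T4 38-40 | T5 40-42 | T6 42-44 | T2 44-46 | T7 46-48 | T4 48-50 | T5 50-52 | T6 52-54 | T2 54-55 | T7 55-56 | T4 56-58 | T5 58-60 | T6 60-62 | T5 62-64 | T6 64-66 | T5 66-68 | T6 68-70 | T5 70-72 | T6 72-75 |
Completion: T1=9  T2=55  T3=22  T4=58  T5=72  T6=75  T7=56
Turnaround (C−A): T1=9  T2=53  T3=14  T4=43  T5=57  T6=59  T7=38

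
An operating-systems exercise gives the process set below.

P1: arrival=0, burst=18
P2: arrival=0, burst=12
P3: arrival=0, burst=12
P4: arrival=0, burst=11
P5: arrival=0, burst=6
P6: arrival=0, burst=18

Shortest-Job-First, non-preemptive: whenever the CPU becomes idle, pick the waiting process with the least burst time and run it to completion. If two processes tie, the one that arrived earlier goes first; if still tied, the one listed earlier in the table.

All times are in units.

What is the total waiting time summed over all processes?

152

Schedule: | P5 0-6 | P4 6-17 | P2 17-29 | P3 29-41 | P1 41-59 | P6 59-77 |
Completion: P1=59  P2=29  P3=41  P4=17  P5=6  P6=77
Waiting = turnaround − burst: P1=41, P2=17, P3=29, P4=6, P5=0, P6=59
Total waiting = 41 + 17 + 29 + 6 + 0 + 59 = 152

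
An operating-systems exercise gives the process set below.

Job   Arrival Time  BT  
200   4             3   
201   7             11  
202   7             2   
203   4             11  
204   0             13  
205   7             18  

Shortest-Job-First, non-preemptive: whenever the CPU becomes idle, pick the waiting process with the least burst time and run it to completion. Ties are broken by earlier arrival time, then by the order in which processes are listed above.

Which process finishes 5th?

201

Gantt: | 204 0-13 | 202 13-15 | 200 15-18 | 203 18-29 | 201 29-40 | 205 40-58 |
Completion: 200=18  201=40  202=15  203=29  204=13  205=58
Finish order: 204 → 202 → 200 → 203 → 201 → 205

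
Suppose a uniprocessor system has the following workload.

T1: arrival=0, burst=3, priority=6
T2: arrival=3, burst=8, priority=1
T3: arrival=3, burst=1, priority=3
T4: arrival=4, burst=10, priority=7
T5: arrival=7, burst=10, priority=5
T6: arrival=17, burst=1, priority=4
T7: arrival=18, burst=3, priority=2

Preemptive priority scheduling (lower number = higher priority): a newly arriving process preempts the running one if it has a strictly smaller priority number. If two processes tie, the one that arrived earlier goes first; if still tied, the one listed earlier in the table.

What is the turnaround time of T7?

Gantt: | T1 0-3 | T2 3-11 | T3 11-12 | T5 12-17 | T6 17-18 | T7 18-21 | T5 21-26 | T4 26-36 |
Completion: T1=3  T2=11  T3=12  T4=36  T5=26  T6=18  T7=21
Turnaround (C−A): T1=3  T2=8  T3=9  T4=32  T5=19  T6=1  T7=3
Turnaround(T7) = completion − arrival = 21 − 18 = 3

3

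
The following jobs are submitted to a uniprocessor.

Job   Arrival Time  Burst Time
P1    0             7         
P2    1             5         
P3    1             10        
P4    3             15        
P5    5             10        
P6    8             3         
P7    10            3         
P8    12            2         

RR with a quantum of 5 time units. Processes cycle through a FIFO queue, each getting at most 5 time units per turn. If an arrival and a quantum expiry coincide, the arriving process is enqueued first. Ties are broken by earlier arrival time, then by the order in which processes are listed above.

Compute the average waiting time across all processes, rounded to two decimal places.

Timeline: | P1 0-5 | P2 5-10 | P3 10-15 | P4 15-20 | P5 20-25 | P1 25-27 | P6 27-30 | P7 30-33 | P8 33-35 | P3 35-40 | P4 40-45 | P5 45-50 | P4 50-55 |
Completion: P1=27  P2=10  P3=40  P4=55  P5=50  P6=30  P7=33  P8=35
Turnaround (C−A): P1=27  P2=9  P3=39  P4=52  P5=45  P6=22  P7=23  P8=23
Waiting times: P1=20, P2=4, P3=29, P4=37, P5=35, P6=19, P7=20, P8=21
Average waiting = (20+4+29+37+35+19+20+21) / 8 = 185/8 = 23.13

23.13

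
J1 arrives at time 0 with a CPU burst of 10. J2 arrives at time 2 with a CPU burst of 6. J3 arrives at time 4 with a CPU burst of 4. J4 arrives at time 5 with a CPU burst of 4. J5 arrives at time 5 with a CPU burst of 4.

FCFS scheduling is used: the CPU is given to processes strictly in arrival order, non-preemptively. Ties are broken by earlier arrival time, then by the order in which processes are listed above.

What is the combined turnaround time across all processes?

82

Schedule: | J1 0-10 | J2 10-16 | J3 16-20 | J4 20-24 | J5 24-28 |
Completion: J1=10  J2=16  J3=20  J4=24  J5=28
Turnaround (C−A): J1=10  J2=14  J3=16  J4=19  J5=23
Turnaround = completion − arrival: J1=10, J2=14, J3=16, J4=19, J5=23
Total turnaround = 10 + 14 + 16 + 19 + 23 = 82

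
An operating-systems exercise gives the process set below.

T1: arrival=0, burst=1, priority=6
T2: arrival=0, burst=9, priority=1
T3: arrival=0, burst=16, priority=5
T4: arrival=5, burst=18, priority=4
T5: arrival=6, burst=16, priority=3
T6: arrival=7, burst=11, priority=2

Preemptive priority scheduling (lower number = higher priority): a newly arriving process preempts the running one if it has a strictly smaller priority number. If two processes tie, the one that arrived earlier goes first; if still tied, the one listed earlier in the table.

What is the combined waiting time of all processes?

171

Schedule: | T2 0-9 | T6 9-20 | T5 20-36 | T4 36-54 | T3 54-70 | T1 70-71 |
Completion: T1=71  T2=9  T3=70  T4=54  T5=36  T6=20
Turnaround (C−A): T1=71  T2=9  T3=70  T4=49  T5=30  T6=13
Waiting = turnaround − burst: T1=70, T2=0, T3=54, T4=31, T5=14, T6=2
Total waiting = 70 + 0 + 54 + 31 + 14 + 2 = 171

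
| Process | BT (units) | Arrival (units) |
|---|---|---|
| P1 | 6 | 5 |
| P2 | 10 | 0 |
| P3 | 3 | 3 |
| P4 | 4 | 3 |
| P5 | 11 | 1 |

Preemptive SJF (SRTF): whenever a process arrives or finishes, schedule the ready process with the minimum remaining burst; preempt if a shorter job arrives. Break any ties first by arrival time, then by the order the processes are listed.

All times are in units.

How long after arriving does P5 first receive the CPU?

22

Schedule: | P2 0-3 | P3 3-6 | P4 6-10 | P1 10-16 | P2 16-23 | P5 23-34 |
Completion: P1=16  P2=23  P3=6  P4=10  P5=34
Response(P5) = first start − arrival = 23 − 1 = 22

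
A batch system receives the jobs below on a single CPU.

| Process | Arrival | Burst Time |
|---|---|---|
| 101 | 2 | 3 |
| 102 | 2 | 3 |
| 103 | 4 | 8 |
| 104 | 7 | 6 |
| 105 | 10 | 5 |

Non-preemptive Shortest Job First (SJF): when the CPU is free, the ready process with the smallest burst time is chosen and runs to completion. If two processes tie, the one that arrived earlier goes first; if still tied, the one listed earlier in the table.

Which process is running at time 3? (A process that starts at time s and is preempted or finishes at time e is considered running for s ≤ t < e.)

101

Gantt: | idle 0-2 | 101 2-5 | 102 5-8 | 104 8-14 | 105 14-19 | 103 19-27 |
Completion: 101=5  102=8  103=27  104=14  105=19
Turnaround (C−A): 101=3  102=6  103=23  104=7  105=9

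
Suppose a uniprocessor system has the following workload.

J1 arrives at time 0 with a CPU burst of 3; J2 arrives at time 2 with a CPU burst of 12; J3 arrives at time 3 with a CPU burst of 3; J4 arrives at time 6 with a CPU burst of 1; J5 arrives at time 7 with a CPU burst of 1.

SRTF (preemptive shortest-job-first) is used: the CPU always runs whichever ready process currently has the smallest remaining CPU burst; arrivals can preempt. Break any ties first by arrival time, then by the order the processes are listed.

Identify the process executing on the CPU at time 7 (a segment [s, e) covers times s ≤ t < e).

J5

Schedule: | J1 0-3 | J3 3-6 | J4 6-7 | J5 7-8 | J2 8-20 |
Completion: J1=3  J2=20  J3=6  J4=7  J5=8
Turnaround (C−A): J1=3  J2=18  J3=3  J4=1  J5=1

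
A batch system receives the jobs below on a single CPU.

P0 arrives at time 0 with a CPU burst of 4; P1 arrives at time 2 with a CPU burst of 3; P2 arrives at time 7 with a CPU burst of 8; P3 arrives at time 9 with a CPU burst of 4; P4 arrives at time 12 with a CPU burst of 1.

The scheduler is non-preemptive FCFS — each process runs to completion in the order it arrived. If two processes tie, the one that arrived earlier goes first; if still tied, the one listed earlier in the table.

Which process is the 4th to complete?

P3

Timeline: | P0 0-4 | P1 4-7 | P2 7-15 | P3 15-19 | P4 19-20 |
Completion: P0=4  P1=7  P2=15  P3=19  P4=20
Finish order: P0 → P1 → P2 → P3 → P4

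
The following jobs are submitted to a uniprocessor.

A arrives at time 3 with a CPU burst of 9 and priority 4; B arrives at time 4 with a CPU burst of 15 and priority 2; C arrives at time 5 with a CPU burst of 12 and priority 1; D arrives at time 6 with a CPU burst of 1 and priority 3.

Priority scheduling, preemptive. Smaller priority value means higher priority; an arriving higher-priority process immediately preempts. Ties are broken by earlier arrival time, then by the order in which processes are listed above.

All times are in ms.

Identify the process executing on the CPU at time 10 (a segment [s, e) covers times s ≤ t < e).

Timeline: | idle 0-3 | A 3-4 | B 4-5 | C 5-17 | B 17-31 | D 31-32 | A 32-40 |
Completion: A=40  B=31  C=17  D=32
Turnaround (C−A): A=37  B=27  C=12  D=26

C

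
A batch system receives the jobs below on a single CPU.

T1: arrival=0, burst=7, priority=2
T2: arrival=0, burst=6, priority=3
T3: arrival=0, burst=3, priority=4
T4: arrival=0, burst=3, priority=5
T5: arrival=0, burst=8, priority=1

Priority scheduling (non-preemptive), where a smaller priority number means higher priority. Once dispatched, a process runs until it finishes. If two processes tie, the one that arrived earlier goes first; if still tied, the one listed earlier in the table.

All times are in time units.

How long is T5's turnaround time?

Gantt: | T5 0-8 | T1 8-15 | T2 15-21 | T3 21-24 | T4 24-27 |
Completion: T1=15  T2=21  T3=24  T4=27  T5=8
Turnaround(T5) = completion − arrival = 8 − 0 = 8

8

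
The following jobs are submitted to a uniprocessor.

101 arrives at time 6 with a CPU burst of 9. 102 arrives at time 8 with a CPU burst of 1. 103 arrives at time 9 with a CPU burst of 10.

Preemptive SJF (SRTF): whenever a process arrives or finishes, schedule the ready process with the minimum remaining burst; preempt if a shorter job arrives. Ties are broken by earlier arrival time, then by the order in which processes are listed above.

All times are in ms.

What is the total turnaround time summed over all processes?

Schedule: | idle 0-6 | 101 6-8 | 102 8-9 | 101 9-16 | 103 16-26 |
Completion: 101=16  102=9  103=26
Turnaround (C−A): 101=10  102=1  103=17
Turnaround = completion − arrival: 101=10, 102=1, 103=17
Total turnaround = 10 + 1 + 17 = 28

28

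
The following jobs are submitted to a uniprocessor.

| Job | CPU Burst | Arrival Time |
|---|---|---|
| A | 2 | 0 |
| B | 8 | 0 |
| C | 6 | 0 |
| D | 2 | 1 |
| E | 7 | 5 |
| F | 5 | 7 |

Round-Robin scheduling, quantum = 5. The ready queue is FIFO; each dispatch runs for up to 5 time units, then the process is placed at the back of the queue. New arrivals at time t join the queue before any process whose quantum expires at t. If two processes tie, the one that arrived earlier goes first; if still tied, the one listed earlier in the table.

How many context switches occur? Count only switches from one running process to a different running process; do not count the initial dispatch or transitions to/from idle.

Schedule: | A 0-2 | B 2-7 | C 7-12 | D 12-14 | E 14-19 | F 19-24 | B 24-27 | C 27-28 | E 28-30 |
Completion: A=2  B=27  C=28  D=14  E=30  F=24
Turnaround (C−A): A=2  B=27  C=28  D=13  E=25  F=17

8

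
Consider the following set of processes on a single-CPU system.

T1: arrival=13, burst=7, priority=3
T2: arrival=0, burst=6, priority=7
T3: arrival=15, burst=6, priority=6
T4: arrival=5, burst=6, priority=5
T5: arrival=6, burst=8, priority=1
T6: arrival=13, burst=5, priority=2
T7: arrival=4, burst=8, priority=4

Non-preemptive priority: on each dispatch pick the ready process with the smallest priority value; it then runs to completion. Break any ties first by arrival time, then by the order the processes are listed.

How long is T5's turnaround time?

8

Timeline: | T2 0-6 | T5 6-14 | T6 14-19 | T1 19-26 | T7 26-34 | T4 34-40 | T3 40-46 |
Completion: T1=26  T2=6  T3=46  T4=40  T5=14  T6=19  T7=34
Turnaround (C−A): T1=13  T2=6  T3=31  T4=35  T5=8  T6=6  T7=30
Turnaround(T5) = completion − arrival = 14 − 6 = 8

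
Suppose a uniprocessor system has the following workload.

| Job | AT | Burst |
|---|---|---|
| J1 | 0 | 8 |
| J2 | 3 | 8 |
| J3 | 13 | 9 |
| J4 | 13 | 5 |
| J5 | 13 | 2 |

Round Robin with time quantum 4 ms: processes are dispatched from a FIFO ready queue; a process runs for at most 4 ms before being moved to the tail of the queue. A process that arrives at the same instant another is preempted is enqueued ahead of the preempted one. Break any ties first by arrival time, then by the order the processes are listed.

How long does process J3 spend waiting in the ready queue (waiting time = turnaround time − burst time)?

Schedule: | J1 0-4 | J2 4-8 | J1 8-12 | J2 12-16 | J3 16-20 | J4 20-24 | J5 24-26 | J3 26-30 | J4 30-31 | J3 31-32 |
Completion: J1=12  J2=16  J3=32  J4=31  J5=26
Turnaround (C−A): J1=12  J2=13  J3=19  J4=18  J5=13
Waiting(J3) = turnaround − burst = 19 − 9 = 10

10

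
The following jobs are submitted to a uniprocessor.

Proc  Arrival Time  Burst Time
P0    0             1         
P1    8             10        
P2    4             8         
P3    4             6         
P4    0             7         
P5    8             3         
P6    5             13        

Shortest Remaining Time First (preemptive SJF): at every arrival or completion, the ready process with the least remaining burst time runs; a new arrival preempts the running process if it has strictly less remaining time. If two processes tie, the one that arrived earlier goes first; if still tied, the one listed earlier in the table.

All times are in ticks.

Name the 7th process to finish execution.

Schedule: | P0 0-1 | P4 1-8 | P5 8-11 | P3 11-17 | P2 17-25 | P1 25-35 | P6 35-48 |
Completion: P0=1  P1=35  P2=25  P3=17  P4=8  P5=11  P6=48
Turnaround (C−A): P0=1  P1=27  P2=21  P3=13  P4=8  P5=3  P6=43
Finish order: P0 → P4 → P5 → P3 → P2 → P1 → P6

P6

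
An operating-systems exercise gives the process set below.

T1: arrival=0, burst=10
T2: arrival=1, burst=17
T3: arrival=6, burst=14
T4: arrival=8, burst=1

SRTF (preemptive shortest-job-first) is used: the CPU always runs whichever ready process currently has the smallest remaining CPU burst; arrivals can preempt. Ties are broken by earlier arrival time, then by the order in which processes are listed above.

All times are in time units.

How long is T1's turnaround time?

Timeline: | T1 0-8 | T4 8-9 | T1 9-11 | T3 11-25 | T2 25-42 |
Completion: T1=11  T2=42  T3=25  T4=9
Turnaround (C−A): T1=11  T2=41  T3=19  T4=1
Turnaround(T1) = completion − arrival = 11 − 0 = 11

11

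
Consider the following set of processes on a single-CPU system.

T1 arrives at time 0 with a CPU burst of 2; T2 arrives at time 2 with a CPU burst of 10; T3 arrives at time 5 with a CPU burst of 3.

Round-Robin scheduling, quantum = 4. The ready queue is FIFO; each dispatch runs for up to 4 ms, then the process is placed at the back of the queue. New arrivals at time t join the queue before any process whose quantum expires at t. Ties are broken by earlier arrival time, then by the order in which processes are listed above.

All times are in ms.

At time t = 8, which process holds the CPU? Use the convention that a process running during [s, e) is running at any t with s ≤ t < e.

T3

Timeline: | T1 0-2 | T2 2-6 | T3 6-9 | T2 9-15 |
Completion: T1=2  T2=15  T3=9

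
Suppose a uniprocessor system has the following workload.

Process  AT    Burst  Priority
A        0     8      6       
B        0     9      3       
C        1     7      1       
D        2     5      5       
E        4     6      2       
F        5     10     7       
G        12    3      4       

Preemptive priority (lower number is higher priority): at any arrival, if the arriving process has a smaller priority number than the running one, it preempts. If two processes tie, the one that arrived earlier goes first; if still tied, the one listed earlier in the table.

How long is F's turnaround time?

Gantt: | B 0-1 | C 1-8 | E 8-14 | B 14-22 | G 22-25 | D 25-30 | A 30-38 | F 38-48 |
Completion: A=38  B=22  C=8  D=30  E=14  F=48  G=25
Turnaround (C−A): A=38  B=22  C=7  D=28  E=10  F=43  G=13
Turnaround(F) = completion − arrival = 48 − 5 = 43

43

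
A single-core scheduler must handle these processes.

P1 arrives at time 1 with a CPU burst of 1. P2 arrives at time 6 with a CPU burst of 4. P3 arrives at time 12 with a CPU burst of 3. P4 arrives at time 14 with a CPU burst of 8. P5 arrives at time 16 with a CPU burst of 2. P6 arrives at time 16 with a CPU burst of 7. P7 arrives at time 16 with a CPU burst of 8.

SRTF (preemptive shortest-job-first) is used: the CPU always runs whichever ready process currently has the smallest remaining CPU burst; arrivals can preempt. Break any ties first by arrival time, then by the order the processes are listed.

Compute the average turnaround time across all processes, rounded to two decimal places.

8.71

Timeline: | idle 0-1 | P1 1-2 | idle 2-6 | P2 6-10 | idle 10-12 | P3 12-15 | P4 15-16 | P5 16-18 | P4 18-25 | P6 25-32 | P7 32-40 |
Completion: P1=2  P2=10  P3=15  P4=25  P5=18  P6=32  P7=40
Turnaround times: P1=1, P2=4, P3=3, P4=11, P5=2, P6=16, P7=24
Average turnaround = (1+4+3+11+2+16+24) / 7 = 61/7 = 8.71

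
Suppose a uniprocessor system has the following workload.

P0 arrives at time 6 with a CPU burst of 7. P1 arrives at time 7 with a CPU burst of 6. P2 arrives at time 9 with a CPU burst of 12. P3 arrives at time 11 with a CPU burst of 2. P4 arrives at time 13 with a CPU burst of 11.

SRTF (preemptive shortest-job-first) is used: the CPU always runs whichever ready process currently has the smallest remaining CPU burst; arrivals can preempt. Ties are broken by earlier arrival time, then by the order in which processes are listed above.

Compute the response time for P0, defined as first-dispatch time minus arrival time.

0

Timeline: | idle 0-6 | P0 6-13 | P3 13-15 | P1 15-21 | P4 21-32 | P2 32-44 |
Completion: P0=13  P1=21  P2=44  P3=15  P4=32
Response(P0) = first start − arrival = 6 − 6 = 0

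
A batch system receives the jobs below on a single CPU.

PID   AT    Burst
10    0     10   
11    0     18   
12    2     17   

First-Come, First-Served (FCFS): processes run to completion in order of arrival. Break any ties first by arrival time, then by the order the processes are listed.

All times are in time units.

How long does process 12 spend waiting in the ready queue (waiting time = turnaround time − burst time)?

Gantt: | 10 0-10 | 11 10-28 | 12 28-45 |
Completion: 10=10  11=28  12=45
Turnaround (C−A): 10=10  11=28  12=43
Waiting(12) = turnaround − burst = 43 − 17 = 26

26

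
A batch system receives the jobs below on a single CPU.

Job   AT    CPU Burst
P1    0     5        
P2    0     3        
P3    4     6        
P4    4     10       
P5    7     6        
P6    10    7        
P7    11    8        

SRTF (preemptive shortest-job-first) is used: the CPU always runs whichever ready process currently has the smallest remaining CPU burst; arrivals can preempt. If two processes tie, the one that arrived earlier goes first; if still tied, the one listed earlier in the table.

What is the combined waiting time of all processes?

71

Gantt: | P2 0-3 | P1 3-8 | P3 8-14 | P5 14-20 | P6 20-27 | P7 27-35 | P4 35-45 |
Completion: P1=8  P2=3  P3=14  P4=45  P5=20  P6=27  P7=35
Turnaround (C−A): P1=8  P2=3  P3=10  P4=41  P5=13  P6=17  P7=24
Waiting = turnaround − burst: P1=3, P2=0, P3=4, P4=31, P5=7, P6=10, P7=16
Total waiting = 3 + 0 + 4 + 31 + 7 + 10 + 16 = 71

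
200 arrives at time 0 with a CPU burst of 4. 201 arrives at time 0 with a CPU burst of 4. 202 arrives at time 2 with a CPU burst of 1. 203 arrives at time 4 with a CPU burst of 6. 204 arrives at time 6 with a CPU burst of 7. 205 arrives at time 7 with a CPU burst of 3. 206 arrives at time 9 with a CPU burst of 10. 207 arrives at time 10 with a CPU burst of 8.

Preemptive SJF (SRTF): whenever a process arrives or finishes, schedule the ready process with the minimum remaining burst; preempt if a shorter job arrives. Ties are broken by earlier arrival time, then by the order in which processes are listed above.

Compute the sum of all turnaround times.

110

Gantt: | 200 0-2 | 202 2-3 | 200 3-5 | 201 5-9 | 205 9-12 | 203 12-18 | 204 18-25 | 207 25-33 | 206 33-43 |
Completion: 200=5  201=9  202=3  203=18  204=25  205=12  206=43  207=33
Turnaround (C−A): 200=5  201=9  202=1  203=14  204=19  205=5  206=34  207=23
Turnaround = completion − arrival: 200=5, 201=9, 202=1, 203=14, 204=19, 205=5, 206=34, 207=23
Total turnaround = 5 + 9 + 1 + 14 + 19 + 5 + 34 + 23 = 110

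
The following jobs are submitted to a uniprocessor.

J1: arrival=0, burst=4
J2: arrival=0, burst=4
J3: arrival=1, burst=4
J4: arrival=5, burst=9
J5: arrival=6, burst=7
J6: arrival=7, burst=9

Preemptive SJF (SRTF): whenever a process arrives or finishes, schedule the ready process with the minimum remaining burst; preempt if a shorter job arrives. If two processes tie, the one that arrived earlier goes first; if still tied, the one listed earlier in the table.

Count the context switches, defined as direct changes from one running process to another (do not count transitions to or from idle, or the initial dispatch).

5

Gantt: | J1 0-4 | J2 4-8 | J3 8-12 | J5 12-19 | J4 19-28 | J6 28-37 |
Completion: J1=4  J2=8  J3=12  J4=28  J5=19  J6=37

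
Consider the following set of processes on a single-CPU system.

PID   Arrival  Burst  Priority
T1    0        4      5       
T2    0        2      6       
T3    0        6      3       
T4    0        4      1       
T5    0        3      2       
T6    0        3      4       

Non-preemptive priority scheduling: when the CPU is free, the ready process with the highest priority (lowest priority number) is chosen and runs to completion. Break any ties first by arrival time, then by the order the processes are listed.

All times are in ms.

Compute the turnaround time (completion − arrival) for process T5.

Schedule: | T4 0-4 | T5 4-7 | T3 7-13 | T6 13-16 | T1 16-20 | T2 20-22 |
Completion: T1=20  T2=22  T3=13  T4=4  T5=7  T6=16
Turnaround (C−A): T1=20  T2=22  T3=13  T4=4  T5=7  T6=16
Turnaround(T5) = completion − arrival = 7 − 0 = 7

7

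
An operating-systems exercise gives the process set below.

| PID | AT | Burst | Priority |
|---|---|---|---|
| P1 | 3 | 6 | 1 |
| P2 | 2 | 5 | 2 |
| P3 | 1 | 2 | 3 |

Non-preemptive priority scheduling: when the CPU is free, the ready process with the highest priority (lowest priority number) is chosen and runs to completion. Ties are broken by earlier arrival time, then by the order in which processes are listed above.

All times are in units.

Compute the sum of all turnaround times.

20

Schedule: | idle 0-1 | P3 1-3 | P1 3-9 | P2 9-14 |
Completion: P1=9  P2=14  P3=3
Turnaround = completion − arrival: P1=6, P2=12, P3=2
Total turnaround = 6 + 12 + 2 = 20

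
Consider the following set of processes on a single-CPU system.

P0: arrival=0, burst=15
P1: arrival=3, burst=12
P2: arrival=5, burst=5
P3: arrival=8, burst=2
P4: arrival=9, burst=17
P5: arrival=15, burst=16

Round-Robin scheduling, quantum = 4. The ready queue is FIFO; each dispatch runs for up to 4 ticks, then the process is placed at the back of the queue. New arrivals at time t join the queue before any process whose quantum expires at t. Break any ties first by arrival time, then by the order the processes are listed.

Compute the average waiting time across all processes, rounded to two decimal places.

Timeline: | P0 0-4 | P1 4-8 | P0 8-12 | P2 12-16 | P3 16-18 | P1 18-22 | P4 22-26 | P0 26-30 | P5 30-34 | P2 34-35 | P1 35-39 | P4 39-43 | P0 43-46 | P5 46-50 | P4 50-54 | P5 54-58 | P4 58-62 | P5 62-66 | P4 66-67 |
Completion: P0=46  P1=39  P2=35  P3=18  P4=67  P5=66
Turnaround (C−A): P0=46  P1=36  P2=30  P3=10  P4=58  P5=51
Waiting times: P0=31, P1=24, P2=25, P3=8, P4=41, P5=35
Average waiting = (31+24+25+8+41+35) / 6 = 164/6 = 27.33

27.33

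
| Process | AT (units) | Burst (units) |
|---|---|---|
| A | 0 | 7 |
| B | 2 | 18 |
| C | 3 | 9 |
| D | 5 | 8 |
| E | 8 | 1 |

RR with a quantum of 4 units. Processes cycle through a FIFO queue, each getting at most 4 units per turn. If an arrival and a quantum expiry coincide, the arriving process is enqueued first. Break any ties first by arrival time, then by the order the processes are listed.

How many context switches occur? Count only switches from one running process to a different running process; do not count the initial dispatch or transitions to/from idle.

11

Gantt: | A 0-4 | B 4-8 | C 8-12 | A 12-15 | D 15-19 | E 19-20 | B 20-24 | C 24-28 | D 28-32 | B 32-36 | C 36-37 | B 37-43 |
Completion: A=15  B=43  C=37  D=32  E=20
Turnaround (C−A): A=15  B=41  C=34  D=27  E=12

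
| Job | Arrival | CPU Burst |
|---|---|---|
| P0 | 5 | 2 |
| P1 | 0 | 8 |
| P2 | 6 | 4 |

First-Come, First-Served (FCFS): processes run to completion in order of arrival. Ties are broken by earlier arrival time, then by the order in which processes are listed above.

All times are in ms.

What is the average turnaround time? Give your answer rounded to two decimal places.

Schedule: | P1 0-8 | P0 8-10 | P2 10-14 |
Completion: P0=10  P1=8  P2=14
Turnaround times: P0=5, P1=8, P2=8
Average turnaround = (5+8+8) / 3 = 21/3 = 7.00

7.00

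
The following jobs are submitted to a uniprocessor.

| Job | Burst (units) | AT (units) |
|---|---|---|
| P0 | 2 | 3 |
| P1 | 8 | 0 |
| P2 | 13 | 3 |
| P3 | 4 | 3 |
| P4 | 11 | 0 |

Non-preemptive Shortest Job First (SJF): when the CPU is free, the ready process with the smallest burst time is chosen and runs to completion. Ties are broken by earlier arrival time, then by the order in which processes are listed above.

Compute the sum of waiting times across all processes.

Timeline: | P1 0-8 | P0 8-10 | P3 10-14 | P4 14-25 | P2 25-38 |
Completion: P0=10  P1=8  P2=38  P3=14  P4=25
Turnaround (C−A): P0=7  P1=8  P2=35  P3=11  P4=25
Waiting = turnaround − burst: P0=5, P1=0, P2=22, P3=7, P4=14
Total waiting = 5 + 0 + 22 + 7 + 14 = 48

48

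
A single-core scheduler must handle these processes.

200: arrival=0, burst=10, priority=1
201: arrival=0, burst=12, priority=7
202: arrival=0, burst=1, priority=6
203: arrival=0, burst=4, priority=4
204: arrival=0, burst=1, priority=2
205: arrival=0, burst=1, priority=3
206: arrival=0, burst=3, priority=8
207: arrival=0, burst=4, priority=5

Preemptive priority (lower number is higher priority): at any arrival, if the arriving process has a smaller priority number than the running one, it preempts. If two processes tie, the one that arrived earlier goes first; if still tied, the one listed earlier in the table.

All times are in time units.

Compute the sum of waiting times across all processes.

123

Timeline: | 200 0-10 | 204 10-11 | 205 11-12 | 203 12-16 | 207 16-20 | 202 20-21 | 201 21-33 | 206 33-36 |
Completion: 200=10  201=33  202=21  203=16  204=11  205=12  206=36  207=20
Waiting = turnaround − burst: 200=0, 201=21, 202=20, 203=12, 204=10, 205=11, 206=33, 207=16
Total waiting = 0 + 21 + 20 + 12 + 10 + 11 + 33 + 16 = 123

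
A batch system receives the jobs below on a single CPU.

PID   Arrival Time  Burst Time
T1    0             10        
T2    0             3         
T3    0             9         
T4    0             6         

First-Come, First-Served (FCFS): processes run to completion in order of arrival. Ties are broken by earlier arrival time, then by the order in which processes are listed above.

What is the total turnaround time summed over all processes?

73

Timeline: | T1 0-10 | T2 10-13 | T3 13-22 | T4 22-28 |
Completion: T1=10  T2=13  T3=22  T4=28
Turnaround (C−A): T1=10  T2=13  T3=22  T4=28
Turnaround = completion − arrival: T1=10, T2=13, T3=22, T4=28
Total turnaround = 10 + 13 + 22 + 28 = 73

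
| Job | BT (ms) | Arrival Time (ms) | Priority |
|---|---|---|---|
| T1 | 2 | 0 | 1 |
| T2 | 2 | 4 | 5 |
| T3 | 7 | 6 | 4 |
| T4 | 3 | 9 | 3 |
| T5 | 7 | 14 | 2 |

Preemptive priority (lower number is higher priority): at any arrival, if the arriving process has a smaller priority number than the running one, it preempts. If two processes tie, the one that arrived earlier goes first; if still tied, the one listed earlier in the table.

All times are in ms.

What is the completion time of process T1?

2

Gantt: | T1 0-2 | idle 2-4 | T2 4-6 | T3 6-9 | T4 9-12 | T3 12-14 | T5 14-21 | T3 21-23 |
Completion: T1=2  T2=6  T3=23  T4=12  T5=21
Turnaround (C−A): T1=2  T2=2  T3=17  T4=3  T5=7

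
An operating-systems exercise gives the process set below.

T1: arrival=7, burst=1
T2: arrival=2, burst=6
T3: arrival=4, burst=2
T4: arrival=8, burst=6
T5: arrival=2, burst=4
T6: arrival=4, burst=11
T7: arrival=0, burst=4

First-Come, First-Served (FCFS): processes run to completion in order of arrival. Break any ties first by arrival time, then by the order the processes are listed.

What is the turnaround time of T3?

Schedule: | T7 0-4 | T2 4-10 | T5 10-14 | T3 14-16 | T6 16-27 | T1 27-28 | T4 28-34 |
Completion: T1=28  T2=10  T3=16  T4=34  T5=14  T6=27  T7=4
Turnaround(T3) = completion − arrival = 16 − 4 = 12

12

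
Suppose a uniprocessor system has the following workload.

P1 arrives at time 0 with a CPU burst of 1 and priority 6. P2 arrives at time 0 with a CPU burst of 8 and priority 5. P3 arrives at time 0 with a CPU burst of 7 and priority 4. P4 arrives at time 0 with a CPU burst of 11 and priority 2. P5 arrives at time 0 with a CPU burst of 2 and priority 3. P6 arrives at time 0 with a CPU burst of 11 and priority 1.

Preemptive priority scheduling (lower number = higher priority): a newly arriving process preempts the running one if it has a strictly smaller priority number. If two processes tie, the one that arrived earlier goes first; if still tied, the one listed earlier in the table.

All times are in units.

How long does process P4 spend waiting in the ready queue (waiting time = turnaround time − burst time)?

11

Schedule: | P6 0-11 | P4 11-22 | P5 22-24 | P3 24-31 | P2 31-39 | P1 39-40 |
Completion: P1=40  P2=39  P3=31  P4=22  P5=24  P6=11
Waiting(P4) = turnaround − burst = 22 − 11 = 11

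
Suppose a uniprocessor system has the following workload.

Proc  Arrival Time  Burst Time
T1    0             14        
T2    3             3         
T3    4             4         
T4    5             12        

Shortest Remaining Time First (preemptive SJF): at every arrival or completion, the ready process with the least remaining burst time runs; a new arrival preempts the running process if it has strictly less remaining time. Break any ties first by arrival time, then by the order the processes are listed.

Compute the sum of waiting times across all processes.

Timeline: | T1 0-3 | T2 3-6 | T3 6-10 | T1 10-21 | T4 21-33 |
Completion: T1=21  T2=6  T3=10  T4=33
Turnaround (C−A): T1=21  T2=3  T3=6  T4=28
Waiting = turnaround − burst: T1=7, T2=0, T3=2, T4=16
Total waiting = 7 + 0 + 2 + 16 = 25

25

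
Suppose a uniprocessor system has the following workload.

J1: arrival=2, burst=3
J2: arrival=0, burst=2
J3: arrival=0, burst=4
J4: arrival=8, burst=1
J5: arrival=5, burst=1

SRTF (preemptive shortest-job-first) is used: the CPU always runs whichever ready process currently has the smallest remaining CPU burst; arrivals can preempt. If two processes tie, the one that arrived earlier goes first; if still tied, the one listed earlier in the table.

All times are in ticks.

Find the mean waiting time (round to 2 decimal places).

Schedule: | J2 0-2 | J1 2-5 | J5 5-6 | J3 6-8 | J4 8-9 | J3 9-11 |
Completion: J1=5  J2=2  J3=11  J4=9  J5=6
Waiting times: J1=0, J2=0, J3=7, J4=0, J5=0
Average waiting = (0+0+7+0+0) / 5 = 7/5 = 1.40

1.40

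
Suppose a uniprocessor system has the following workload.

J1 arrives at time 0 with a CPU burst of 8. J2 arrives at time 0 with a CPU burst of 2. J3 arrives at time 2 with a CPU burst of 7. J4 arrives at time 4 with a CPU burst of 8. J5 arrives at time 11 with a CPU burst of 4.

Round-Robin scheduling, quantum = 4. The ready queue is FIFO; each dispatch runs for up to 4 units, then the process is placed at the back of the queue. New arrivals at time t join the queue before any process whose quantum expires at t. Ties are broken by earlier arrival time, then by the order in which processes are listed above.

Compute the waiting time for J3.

12

Timeline: | J1 0-4 | J2 4-6 | J3 6-10 | J4 10-14 | J1 14-18 | J3 18-21 | J5 21-25 | J4 25-29 |
Completion: J1=18  J2=6  J3=21  J4=29  J5=25
Turnaround (C−A): J1=18  J2=6  J3=19  J4=25  J5=14
Waiting(J3) = turnaround − burst = 19 − 7 = 12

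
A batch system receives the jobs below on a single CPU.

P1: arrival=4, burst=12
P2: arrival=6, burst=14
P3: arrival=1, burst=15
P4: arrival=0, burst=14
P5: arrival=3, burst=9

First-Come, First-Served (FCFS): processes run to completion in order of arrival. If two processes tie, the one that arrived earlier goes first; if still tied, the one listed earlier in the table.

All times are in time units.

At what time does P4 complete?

Schedule: | P4 0-14 | P3 14-29 | P5 29-38 | P1 38-50 | P2 50-64 |
Completion: P1=50  P2=64  P3=29  P4=14  P5=38
Turnaround (C−A): P1=46  P2=58  P3=28  P4=14  P5=35

14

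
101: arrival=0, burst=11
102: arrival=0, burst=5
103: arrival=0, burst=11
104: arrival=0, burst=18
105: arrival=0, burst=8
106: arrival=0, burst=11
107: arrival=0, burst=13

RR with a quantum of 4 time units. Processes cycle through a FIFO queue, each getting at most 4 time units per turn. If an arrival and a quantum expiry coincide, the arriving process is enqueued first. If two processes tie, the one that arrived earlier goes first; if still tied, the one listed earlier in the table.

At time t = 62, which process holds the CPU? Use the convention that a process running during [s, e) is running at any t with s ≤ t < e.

Timeline: | 101 0-4 | 102 4-8 | 103 8-12 | 104 12-16 | 105 16-20 | 106 20-24 | 107 24-28 | 101 28-32 | 102 32-33 | 103 33-37 | 104 37-41 | 105 41-45 | 106 45-49 | 107 49-53 | 101 53-56 | 103 56-59 | 104 59-63 | 106 63-66 | 107 66-70 | 104 70-74 | 107 74-75 | 104 75-77 |
Completion: 101=56  102=33  103=59  104=77  105=45  106=66  107=75
Turnaround (C−A): 101=56  102=33  103=59  104=77  105=45  106=66  107=75

104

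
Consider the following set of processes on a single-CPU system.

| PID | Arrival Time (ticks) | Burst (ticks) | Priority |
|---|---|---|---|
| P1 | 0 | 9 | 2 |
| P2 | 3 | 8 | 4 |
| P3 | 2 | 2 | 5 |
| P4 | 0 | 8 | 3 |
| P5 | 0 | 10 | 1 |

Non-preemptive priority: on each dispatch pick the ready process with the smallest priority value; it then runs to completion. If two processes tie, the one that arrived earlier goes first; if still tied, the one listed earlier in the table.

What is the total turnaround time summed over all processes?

123

Schedule: | P5 0-10 | P1 10-19 | P4 19-27 | P2 27-35 | P3 35-37 |
Completion: P1=19  P2=35  P3=37  P4=27  P5=10
Turnaround = completion − arrival: P1=19, P2=32, P3=35, P4=27, P5=10
Total turnaround = 19 + 32 + 35 + 27 + 10 = 123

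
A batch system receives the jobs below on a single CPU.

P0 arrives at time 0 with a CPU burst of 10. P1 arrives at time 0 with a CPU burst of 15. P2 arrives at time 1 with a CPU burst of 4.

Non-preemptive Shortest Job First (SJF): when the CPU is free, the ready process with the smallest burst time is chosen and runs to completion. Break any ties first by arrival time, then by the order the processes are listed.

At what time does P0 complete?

10

Gantt: | P0 0-10 | P2 10-14 | P1 14-29 |
Completion: P0=10  P1=29  P2=14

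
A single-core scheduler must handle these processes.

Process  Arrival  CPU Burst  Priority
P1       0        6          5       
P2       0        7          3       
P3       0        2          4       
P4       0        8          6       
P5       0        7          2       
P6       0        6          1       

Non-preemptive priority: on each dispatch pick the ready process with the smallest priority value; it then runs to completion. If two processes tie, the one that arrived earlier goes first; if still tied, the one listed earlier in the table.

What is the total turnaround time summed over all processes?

125

Gantt: | P6 0-6 | P5 6-13 | P2 13-20 | P3 20-22 | P1 22-28 | P4 28-36 |
Completion: P1=28  P2=20  P3=22  P4=36  P5=13  P6=6
Turnaround = completion − arrival: P1=28, P2=20, P3=22, P4=36, P5=13, P6=6
Total turnaround = 28 + 20 + 22 + 36 + 13 + 6 = 125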